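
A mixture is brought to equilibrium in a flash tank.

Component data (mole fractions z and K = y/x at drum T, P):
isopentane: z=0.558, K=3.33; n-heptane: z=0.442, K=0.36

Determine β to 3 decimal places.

Binary case is linear: z₁(K₁−1)(1+β(K₂−1)) + z₂(K₂−1)(1+β(K₁−1)) = 0
⇒ β = [z₁(K₁−1)+z₂(K₂−1)] / [−(K₁−1)(K₂−1)] = 1.0173/1.4912 = 0.682

β = 0.682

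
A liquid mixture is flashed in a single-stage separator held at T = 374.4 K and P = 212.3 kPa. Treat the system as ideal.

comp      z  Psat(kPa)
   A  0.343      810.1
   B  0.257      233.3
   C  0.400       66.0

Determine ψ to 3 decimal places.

Raoult's law: Kᵢ = Pᵢˢᵃᵗ/P = Pᵢˢᵃᵗ/212.3.
  K_A = 810.1/212.3 = 3.81583, K_B = 233.3/212.3 = 1.09892, K_C = 66.0/212.3 = 0.31088
Let ψ = V/F and solve Σ zᵢ(Kᵢ−1)/(1+ψ(Kᵢ−1)) = 0.
Check two-phase: ΣzᵢKᵢ = 1.716 > 1 and Σzᵢ/Kᵢ = 1.610 > 1, so g(0) = 0.716 > 0 and g(1) = -0.610 < 0.
Newton–Raphson from ψ = 0.5:
  ψ = 0.500: g = 0.0048, g' = -0.914 → ψ = 0.505
Converged at ψ = 0.505.

ψ = 0.505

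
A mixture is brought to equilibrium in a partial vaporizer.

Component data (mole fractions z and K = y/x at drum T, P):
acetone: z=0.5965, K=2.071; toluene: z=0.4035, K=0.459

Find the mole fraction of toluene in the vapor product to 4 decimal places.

y_toluene = 0.3050

Let ψ = V/F and solve Σ zᵢ(Kᵢ−1)/(1+ψ(Kᵢ−1)) = 0.
Check two-phase: ΣzᵢKᵢ = 1.4206 > 1 and Σzᵢ/Kᵢ = 1.1671 > 1, so g(0) = 0.4206 > 0 and g(1) = -0.1671 < 0.
Iterate (Newton) starting at ψ = 0.44:
  ψ = 0.4400: g = 0.14774, g' = -0.5195 → ψ = 0.7244
  ψ = 0.7244: g = 0.00078, g' = -0.5363 → ψ = 0.7258
Converged at ψ = 0.7258.
Compositions from xᵢ = zᵢ/(1+ψ(Kᵢ−1)), yᵢ = Kᵢxᵢ:
  acetone: x = 0.3356, y = 0.6950
  toluene: x = 0.6644, y = 0.3050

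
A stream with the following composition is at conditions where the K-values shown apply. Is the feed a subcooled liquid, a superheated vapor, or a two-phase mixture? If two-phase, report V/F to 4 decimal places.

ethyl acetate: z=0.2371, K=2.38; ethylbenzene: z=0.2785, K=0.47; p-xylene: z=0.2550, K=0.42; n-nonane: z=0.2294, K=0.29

subcooled liquid

ΣzᵢKᵢ = 0.8688; Σzᵢ/Kᵢ = 2.0904.
Since ΣzᵢKᵢ < 1 the mixture is below its bubble point — single liquid phase.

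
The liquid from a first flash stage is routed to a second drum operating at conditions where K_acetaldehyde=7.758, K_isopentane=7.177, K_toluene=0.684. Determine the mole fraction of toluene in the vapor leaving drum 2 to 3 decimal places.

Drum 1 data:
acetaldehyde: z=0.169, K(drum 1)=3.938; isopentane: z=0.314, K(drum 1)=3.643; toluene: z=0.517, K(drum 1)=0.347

Drum 1:
Rachford–Rice: g(ψ₁) = Σ zᵢ(Kᵢ−1)/(1+ψ₁(Kᵢ−1)) = 0.
g(0) = ΣzᵢKᵢ − 1 = 0.989 and g(1) = 1 − Σzᵢ/Kᵢ = -0.619, so a root lies in (0, 1).
Newton–Raphson from ψ₁ = 0.5:
  ψ₁ = 0.500: g = 0.0573, g' = -1.132 → ψ₁ = 0.551
Converged at ψ₁ = 0.551.
Drum-1 compositions:
  acetaldehyde: x = 0.065, y = 0.254
  isopentane: x = 0.128, y = 0.466
  toluene: x = 0.808, y = 0.280
Drum-2 feed = drum-1 liquid: z₂ = (0.0645, 0.1278, 0.8077).
Drum 2:
Iterate (Newton) starting at ψ₂ = 0.5:
  ψ₂ = 0.500: g = -0.0104, g' = -0.559 → ψ₂ = 0.481
  ψ₂ = 0.481: g = 0.0002, g' = -0.584 → ψ₂ = 0.482
Converged at ψ₂ = 0.482.
  acetaldehyde: x = 0.015, y = 0.118
  isopentane: x = 0.032, y = 0.231
  toluene: x = 0.953, y = 0.652

y_toluene (drum 2) = 0.652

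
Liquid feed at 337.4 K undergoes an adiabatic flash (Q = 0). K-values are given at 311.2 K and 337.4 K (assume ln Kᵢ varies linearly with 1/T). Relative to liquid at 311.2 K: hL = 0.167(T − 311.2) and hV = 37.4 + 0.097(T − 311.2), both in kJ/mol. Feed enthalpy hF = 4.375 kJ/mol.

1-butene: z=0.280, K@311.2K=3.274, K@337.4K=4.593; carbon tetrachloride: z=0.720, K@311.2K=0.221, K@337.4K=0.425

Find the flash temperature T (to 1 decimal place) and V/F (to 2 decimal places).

Adiabatic flash: solve Rachford–Rice at each trial T, then check hF = ψ·hV(T) + (1−ψ)·hL(T).
  T = 311.2 K: K = (3.274, 0.221), RR gives ψ = 0.043, H_out = 1.601 kJ/mol
  T = 337.4 K: K = (4.593, 0.425), RR gives ψ = 0.287, H_out = 14.567 kJ/mol
  T = 324.3 K: K = (3.904, 0.311), RR gives ψ = 0.158, H_out = 7.960 kJ/mol
  T = 317.8 K: K = (3.584, 0.263), RR gives ψ = 0.101, H_out = 4.849 kJ/mol
  T = 314.5 K: K = (3.427, 0.241), RR gives ψ = 0.072, H_out = 3.245 kJ/mol
  T = 316.1 K: K = (3.503, 0.252), RR gives ψ = 0.087, H_out = 4.026 kJ/mol
Linear interpolation between T = 316.1 (H_out = 4.026) and T = 317.8 (H_out = 4.849) on hF = 4.375 gives T ≈ 316.8 K, at which ψ = 0.09.

T = 316.8 K, V/F = 0.09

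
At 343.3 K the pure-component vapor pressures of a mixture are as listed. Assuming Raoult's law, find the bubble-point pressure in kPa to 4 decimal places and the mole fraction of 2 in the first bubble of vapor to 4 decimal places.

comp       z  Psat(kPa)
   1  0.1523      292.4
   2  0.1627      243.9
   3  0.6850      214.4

Pbub = 231.0790 kPa, y_2 = 0.1717

At the bubble point ψ → 0, so ΣzᵢKᵢ = 1 with Kᵢ = Pᵢˢᵃᵗ/P ⇒ P = ΣzᵢPᵢˢᵃᵗ.
P = 0.1523·292.4 + 0.1627·243.9 + 0.6850·214.4 = 231.0790 kPa
yᵢ = zᵢPᵢˢᵃᵗ/P ⇒ y_2 = 0.1627·243.9/231.0790 = 0.1717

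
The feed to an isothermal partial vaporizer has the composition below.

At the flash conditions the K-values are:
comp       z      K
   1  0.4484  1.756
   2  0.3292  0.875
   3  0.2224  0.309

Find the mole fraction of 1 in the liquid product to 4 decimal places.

Newton–Raphson from β = 0.32:
  β = 0.3200: g = 0.03279, g' = -0.3468 → β = 0.4145
  β = 0.4145: g = -0.00067, g' = -0.3629 → β = 0.4127
Converged at β = 0.4127.
Compositions from xᵢ = zᵢ/(1+β(Kᵢ−1)), yᵢ = Kᵢxᵢ:
  1: x = 0.3418, y = 0.6001
  2: x = 0.3471, y = 0.3037
  3: x = 0.3111, y = 0.0961

x_1 = 0.3418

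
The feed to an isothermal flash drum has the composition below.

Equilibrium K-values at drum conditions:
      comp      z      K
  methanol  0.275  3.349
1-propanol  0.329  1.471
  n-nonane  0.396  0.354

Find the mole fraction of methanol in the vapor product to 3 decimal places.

Rachford–Rice: g(β) = Σ zᵢ(Kᵢ−1)/(1+β(Kᵢ−1)) = 0.
Feasibility: ΣzᵢKᵢ = 1.545, Σzᵢ/Kᵢ = 1.424 — both > 1, two phases present.
Newton–Raphson from β = 0.5:
  β = 0.500: g = 0.0446, g' = -0.729 → β = 0.561
Converged at β = 0.561.
Compositions from xᵢ = zᵢ/(1+β(Kᵢ−1)), yᵢ = Kᵢxᵢ:
  methanol: x = 0.119, y = 0.397
  1-propanol: x = 0.260, y = 0.383
  n-nonane: x = 0.621, y = 0.220

y_methanol = 0.397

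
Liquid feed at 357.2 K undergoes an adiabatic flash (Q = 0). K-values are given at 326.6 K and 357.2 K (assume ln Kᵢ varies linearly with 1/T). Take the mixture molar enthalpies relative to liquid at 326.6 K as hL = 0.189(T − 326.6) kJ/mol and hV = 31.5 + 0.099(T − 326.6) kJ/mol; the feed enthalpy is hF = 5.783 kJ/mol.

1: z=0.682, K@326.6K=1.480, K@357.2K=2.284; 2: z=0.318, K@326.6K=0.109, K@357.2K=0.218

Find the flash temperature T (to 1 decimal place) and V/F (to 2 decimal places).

Adiabatic flash: solve Rachford–Rice at each trial T, then check hF = ψ·hV(T) + (1−ψ)·hL(T).
  T = 326.6 K: K = (1.480, 0.109), RR gives ψ = 0.103, H_out = 3.242 kJ/mol
  T = 357.2 K: K = (2.284, 0.218), RR gives ψ = 0.624, H_out = 23.734 kJ/mol
  T = 341.9 K: K = (1.857, 0.157), RR gives ψ = 0.437, H_out = 16.065 kJ/mol
  T = 334.2 K: K = (1.661, 0.131), RR gives ψ = 0.303, H_out = 10.789 kJ/mol
  T = 330.4 K: K = (1.569, 0.120), RR gives ψ = 0.216, H_out = 7.435 kJ/mol
  T = 328.5 K: K = (1.524, 0.114), RR gives ψ = 0.163, H_out = 5.468 kJ/mol
Linear interpolation between T = 328.5 (H_out = 5.468) and T = 330.4 (H_out = 7.435) on hF = 5.783 gives T ≈ 328.8 K, at which ψ = 0.17.

T = 328.8 K, V/F = 0.17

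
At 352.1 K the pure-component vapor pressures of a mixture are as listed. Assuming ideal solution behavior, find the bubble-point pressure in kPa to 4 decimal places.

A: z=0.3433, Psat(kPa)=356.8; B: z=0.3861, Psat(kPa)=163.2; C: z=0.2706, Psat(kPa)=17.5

Pbub = 190.2365 kPa

At the bubble point ψ → 0, so ΣzᵢKᵢ = 1 with Kᵢ = Pᵢˢᵃᵗ/P ⇒ P = ΣzᵢPᵢˢᵃᵗ.
P = 0.3433·356.8 + 0.3861·163.2 + 0.2706·17.5 = 190.2365 kPa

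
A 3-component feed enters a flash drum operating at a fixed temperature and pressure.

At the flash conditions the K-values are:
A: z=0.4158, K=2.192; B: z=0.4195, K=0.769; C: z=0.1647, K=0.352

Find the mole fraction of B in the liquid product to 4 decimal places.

Newton–Raphson from V/F = 0.5:
  V/F = 0.5000: g = 0.04311, g' = -0.4119 → V/F = 0.6047
  V/F = 0.6047: g = -0.00009, g' = -0.4167 → V/F = 0.6044
Converged at V/F = 0.6044.
Compositions from xᵢ = zᵢ/(1+V/F(Kᵢ−1)), yᵢ = Kᵢxᵢ:
  A: x = 0.2417, y = 0.5297
  B: x = 0.4876, y = 0.3749
  C: x = 0.2707, y = 0.0953

x_B = 0.4876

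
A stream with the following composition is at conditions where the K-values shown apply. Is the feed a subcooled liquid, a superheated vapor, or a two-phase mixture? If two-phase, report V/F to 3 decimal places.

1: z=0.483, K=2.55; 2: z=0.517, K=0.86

superheated vapor

ΣzᵢKᵢ = 1.676; Σzᵢ/Kᵢ = 0.791.
Since Σzᵢ/Kᵢ < 1 the mixture is above its dew point — single vapor phase.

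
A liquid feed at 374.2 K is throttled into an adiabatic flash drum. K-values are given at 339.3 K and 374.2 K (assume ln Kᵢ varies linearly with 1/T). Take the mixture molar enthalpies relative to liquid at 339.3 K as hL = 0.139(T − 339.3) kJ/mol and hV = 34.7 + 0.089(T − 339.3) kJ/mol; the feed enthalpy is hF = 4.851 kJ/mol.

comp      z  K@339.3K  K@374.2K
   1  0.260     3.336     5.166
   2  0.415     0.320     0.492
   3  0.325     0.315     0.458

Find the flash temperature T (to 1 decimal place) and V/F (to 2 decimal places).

Adiabatic flash: solve Rachford–Rice at each trial T, then check hF = ψ·hV(T) + (1−ψ)·hL(T).
  T = 339.3 K: K = (3.336, 0.320, 0.315), RR gives ψ = 0.064, H_out = 2.233 kJ/mol
  T = 374.2 K: K = (5.166, 0.492, 0.458), RR gives ψ = 0.319, H_out = 15.379 kJ/mol
  T = 356.8 K: K = (4.199, 0.401, 0.384), RR gives ψ = 0.197, H_out = 9.106 kJ/mol
  T = 348.1 K: K = (3.756, 0.360, 0.349), RR gives ψ = 0.134, H_out = 5.829 kJ/mol
  T = 343.7 K: K = (3.542, 0.339, 0.332), RR gives ψ = 0.101, H_out = 4.077 kJ/mol
  T = 345.9 K: K = (3.648, 0.349, 0.340), RR gives ψ = 0.118, H_out = 4.963 kJ/mol
Linear interpolation between T = 343.7 (H_out = 4.077) and T = 345.9 (H_out = 4.963) on hF = 4.851 gives T ≈ 345.6 K, at which ψ = 0.12.

T = 345.6 K, V/F = 0.12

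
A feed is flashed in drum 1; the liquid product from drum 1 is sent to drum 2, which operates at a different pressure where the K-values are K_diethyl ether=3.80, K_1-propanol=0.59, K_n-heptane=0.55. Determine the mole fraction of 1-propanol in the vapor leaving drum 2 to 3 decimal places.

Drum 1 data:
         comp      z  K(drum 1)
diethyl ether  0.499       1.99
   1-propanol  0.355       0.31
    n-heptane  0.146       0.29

y_1-propanol (drum 2) = 0.358

Drum 1:
Rachford–Rice: g(ψ₁) = Σ zᵢ(Kᵢ−1)/(1+ψ₁(Kᵢ−1)) = 0.
Check two-phase: ΣzᵢKᵢ = 1.145 > 1 and Σzᵢ/Kᵢ = 1.899 > 1, so g(0) = 0.145 > 0 and g(1) = -0.899 < 0.
Iterate (Newton) starting at ψ₁ = 0.5:
  ψ₁ = 0.500: g = -0.2042, g' = -0.790 → ψ₁ = 0.241
  ψ₁ = 0.241: g = -0.0203, g' = -0.669 → ψ₁ = 0.211
Converged at ψ₁ = 0.211.
Drum-1 compositions:
  diethyl ether: x = 0.413, y = 0.821
  1-propanol: x = 0.416, y = 0.129
  n-heptane: x = 0.172, y = 0.050
Drum-2 feed = drum-1 liquid: z₂ = (0.4128, 0.4155, 0.1717).
Drum 2:
Rachford–Rice: g(ψ₂) = Σ zᵢ(Kᵢ−1)/(1+ψ₂(Kᵢ−1)) = 0.
Check two-phase: ΣzᵢKᵢ = 1.908 > 1 and Σzᵢ/Kᵢ = 1.125 > 1, so g(0) = 0.908 > 0 and g(1) = -0.125 < 0.
Newton iteration, ψ₂⁰ = 0.5:
  ψ₂ = 0.500: g = 0.1675, g' = -0.730 → ψ₂ = 0.729
  ψ₂ = 0.729: g = 0.0218, g' = -0.569 → ψ₂ = 0.768
Converged at ψ₂ = 0.768.
  diethyl ether: x = 0.131, y = 0.498
  1-propanol: x = 0.607, y = 0.358
  n-heptane: x = 0.262, y = 0.144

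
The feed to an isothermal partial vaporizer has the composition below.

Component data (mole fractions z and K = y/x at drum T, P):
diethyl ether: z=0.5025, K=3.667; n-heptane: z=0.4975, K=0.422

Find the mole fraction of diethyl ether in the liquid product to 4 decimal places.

Newton iteration, β⁰ = 0.65:
  β = 0.6500: g = 0.02966, g' = -0.9048 → β = 0.6828
Converged at β = 0.6828.
Compositions from xᵢ = zᵢ/(1+β(Kᵢ−1)), yᵢ = Kᵢxᵢ:
  diethyl ether: x = 0.1781, y = 0.6532
  n-heptane: x = 0.8219, y = 0.3468

x_diethyl ether = 0.1781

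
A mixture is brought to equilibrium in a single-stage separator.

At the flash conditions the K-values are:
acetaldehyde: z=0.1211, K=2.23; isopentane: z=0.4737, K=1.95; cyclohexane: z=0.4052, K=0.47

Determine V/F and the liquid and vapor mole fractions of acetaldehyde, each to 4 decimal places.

Rachford–Rice: g(V/F) = Σ zᵢ(Kᵢ−1)/(1+V/F(Kᵢ−1)) = 0.
Check two-phase: ΣzᵢKᵢ = 1.3842 > 1 and Σzᵢ/Kᵢ = 1.1594 > 1, so g(0) = 0.3842 > 0 and g(1) = -0.1594 < 0.
Newton iteration, V/F⁰ = 0.5:
  V/F = 0.5000: g = 0.10514, g' = -0.4774 → V/F = 0.7202
  V/F = 0.7202: g = -0.00116, g' = -0.5000 → V/F = 0.7179
Converged at V/F = 0.7179.
Compositions from xᵢ = zᵢ/(1+V/F(Kᵢ−1)), yᵢ = Kᵢxᵢ:
  acetaldehyde: x = 0.0643, y = 0.1434
  isopentane: x = 0.2816, y = 0.5492
  cyclohexane: x = 0.6541, y = 0.3074

V/F = 0.7179, x_acetaldehyde = 0.0643, y_acetaldehyde = 0.1434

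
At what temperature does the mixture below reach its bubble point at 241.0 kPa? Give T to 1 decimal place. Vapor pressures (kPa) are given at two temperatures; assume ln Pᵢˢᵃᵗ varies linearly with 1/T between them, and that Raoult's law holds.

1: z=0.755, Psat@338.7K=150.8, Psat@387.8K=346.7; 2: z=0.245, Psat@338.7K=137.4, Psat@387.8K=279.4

Bubble-point temperature: ΣzᵢPᵢˢᵃᵗ(T) = P. Interpolate ln Pᵢˢᵃᵗ = aᵢ + bᵢ/T.
  T = 338.7 K: ΣzᵢPᵢˢᵃᵗ = 147.52 kPa
  T = 387.8 K: ΣzᵢPᵢˢᵃᵗ = 330.21 kPa
  T = 363.2 K: ΣzᵢPᵢˢᵃᵗ = 226.54 kPa
  T = 375.5 K: ΣzᵢPᵢˢᵃᵗ = 275.18 kPa
  T = 369.4 K: ΣzᵢPᵢˢᵃᵗ = 250.28 kPa
  T = 366.3 K: ΣzᵢPᵢˢᵃᵗ = 238.21 kPa
  T = 367.9 K: ΣzᵢPᵢˢᵃᵗ = 244.39 kPa
Interpolating between 366.3 K and 367.9 K gives T ≈ 367.0 K.

T = 367.0 K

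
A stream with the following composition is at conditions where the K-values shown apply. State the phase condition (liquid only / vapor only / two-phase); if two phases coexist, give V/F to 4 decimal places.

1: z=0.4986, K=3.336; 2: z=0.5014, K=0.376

ΣzᵢKᵢ = 1.8519; Σzᵢ/Kᵢ = 1.4830.
Both exceed 1, so a two-phase solution exists.
Material balance + equilibrium reduce to Σ zᵢ(Kᵢ−1)/(1+ψ(Kᵢ−1)) = 0.
Newton iteration, ψ⁰ = 0.5:
  ψ = 0.5000: g = 0.08248, g' = -0.9913 → ψ = 0.5832
  ψ = 0.5832: g = 0.00116, g' = -0.9701 → ψ = 0.5844
Converged at ψ = 0.5844.

two-phase, V/F = 0.5844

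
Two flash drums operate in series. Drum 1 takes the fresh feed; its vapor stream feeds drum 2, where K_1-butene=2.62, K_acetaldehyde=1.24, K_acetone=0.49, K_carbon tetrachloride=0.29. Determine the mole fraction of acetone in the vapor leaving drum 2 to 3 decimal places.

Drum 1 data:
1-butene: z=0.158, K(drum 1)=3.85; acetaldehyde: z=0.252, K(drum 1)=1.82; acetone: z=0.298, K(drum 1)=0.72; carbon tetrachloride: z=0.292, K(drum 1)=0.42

y_acetone (drum 2) = 0.151

Drum 1:
Rachford–Rice: g(ψ₁) = Σ zᵢ(Kᵢ−1)/(1+ψ₁(Kᵢ−1)) = 0.
Feasibility: ΣzᵢKᵢ = 1.404, Σzᵢ/Kᵢ = 1.289 — both > 1, two phases present.
Newton–Raphson from ψ₁ = 0.5:
  ψ₁ = 0.500: g = -0.0033, g' = -0.530 → ψ₁ = 0.494
Converged at ψ₁ = 0.494.
Drum-1 compositions:
  1-butene: x = 0.066, y = 0.253
  acetaldehyde: x = 0.179, y = 0.326
  acetone: x = 0.346, y = 0.249
  carbon tetrachloride: x = 0.409, y = 0.172
Drum-2 feed = drum-1 vapor: z₂ = (0.2527, 0.3265, 0.2490, 0.1719).
Drum 2:
Newton iteration, ψ₂⁰ = 0.38:
  ψ₂ = 0.380: g = 0.0006, g' = -0.532 → ψ₂ = 0.381
Converged at ψ₂ = 0.381.
  1-butene: x = 0.156, y = 0.409
  acetaldehyde: x = 0.299, y = 0.371
  acetone: x = 0.309, y = 0.151
  carbon tetrachloride: x = 0.236, y = 0.068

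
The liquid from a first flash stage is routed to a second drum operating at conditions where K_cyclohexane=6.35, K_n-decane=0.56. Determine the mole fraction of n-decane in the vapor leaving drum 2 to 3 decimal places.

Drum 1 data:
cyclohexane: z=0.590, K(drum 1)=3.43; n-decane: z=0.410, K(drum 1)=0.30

Drum 1:
Let ψ₁ = V/F and solve Σ zᵢ(Kᵢ−1)/(1+ψ₁(Kᵢ−1)) = 0.
g(0) = ΣzᵢKᵢ − 1 = 1.147 and g(1) = 1 − Σzᵢ/Kᵢ = -0.539, so a root lies in (0, 1).
Binary case is linear: z₁(K₁−1)(1+ψ₁(K₂−1)) + z₂(K₂−1)(1+ψ₁(K₁−1)) = 0
⇒ ψ₁ = [z₁(K₁−1)+z₂(K₂−1)] / [−(K₁−1)(K₂−1)] = 1.1467/1.7010 = 0.674
Drum-1 compositions:
  cyclohexane: x = 0.224, y = 0.767
  n-decane: x = 0.776, y = 0.233
Drum-2 feed = drum-1 liquid: z₂ = (0.2236, 0.7764).
Drum 2:
Rachford–Rice: g(ψ₂) = Σ zᵢ(Kᵢ−1)/(1+ψ₂(Kᵢ−1)) = 0.
Feasibility: ΣzᵢKᵢ = 1.855, Σzᵢ/Kᵢ = 1.422 — both > 1, two phases present.
Binary case is linear: z₁(K₁−1)(1+ψ₂(K₂−1)) + z₂(K₂−1)(1+ψ₂(K₁−1)) = 0
⇒ ψ₂ = [z₁(K₁−1)+z₂(K₂−1)] / [−(K₁−1)(K₂−1)] = 0.8549/2.3540 = 0.363
  cyclohexane: x = 0.076, y = 0.483
  n-decane: x = 0.924, y = 0.517

y_n-decane (drum 2) = 0.517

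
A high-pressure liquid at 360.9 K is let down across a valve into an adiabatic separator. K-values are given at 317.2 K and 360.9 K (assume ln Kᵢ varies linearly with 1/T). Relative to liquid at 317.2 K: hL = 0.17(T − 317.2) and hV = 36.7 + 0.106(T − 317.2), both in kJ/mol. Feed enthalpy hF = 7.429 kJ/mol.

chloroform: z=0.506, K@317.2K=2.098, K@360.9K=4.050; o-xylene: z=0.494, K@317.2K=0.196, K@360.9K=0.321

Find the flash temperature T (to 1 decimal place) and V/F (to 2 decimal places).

T = 318.3 K, V/F = 0.20

Adiabatic flash: solve Rachford–Rice at each trial T, then check hF = ψ·hV(T) + (1−ψ)·hL(T).
  T = 317.2 K: K = (2.098, 0.196), RR gives ψ = 0.179, H_out = 6.586 kJ/mol
  T = 360.9 K: K = (4.050, 0.321), RR gives ψ = 0.583, H_out = 27.203 kJ/mol
  T = 339.0 K: K = (2.975, 0.255), RR gives ψ = 0.429, H_out = 18.845 kJ/mol
  T = 328.1 K: K = (2.513, 0.224), RR gives ψ = 0.326, H_out = 13.586 kJ/mol
  T = 322.6 K: K = (2.298, 0.210), RR gives ψ = 0.260, H_out = 10.359 kJ/mol
  T = 319.9 K: K = (2.196, 0.203), RR gives ψ = 0.222, H_out = 8.563 kJ/mol
  T = 318.5 K: K = (2.145, 0.199), RR gives ψ = 0.201, H_out = 7.563 kJ/mol
Linear interpolation between T = 317.2 (H_out = 6.586) and T = 318.5 (H_out = 7.563) on hF = 7.429 gives T ≈ 318.3 K, at which ψ = 0.20.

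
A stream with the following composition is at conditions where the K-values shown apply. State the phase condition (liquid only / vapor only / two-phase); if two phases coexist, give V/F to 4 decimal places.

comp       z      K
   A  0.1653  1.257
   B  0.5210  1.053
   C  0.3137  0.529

ΣzᵢKᵢ = 0.9223; Σzᵢ/Kᵢ = 1.2193.
Since ΣzᵢKᵢ < 1 the mixture is below its bubble point — single liquid phase.

liquid only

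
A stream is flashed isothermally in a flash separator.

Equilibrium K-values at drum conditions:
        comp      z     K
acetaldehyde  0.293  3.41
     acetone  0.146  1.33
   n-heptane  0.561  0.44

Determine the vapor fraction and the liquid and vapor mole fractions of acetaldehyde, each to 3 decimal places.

ψ = 0.396, x_acetaldehyde = 0.150, y_acetaldehyde = 0.511

Material balance + equilibrium reduce to Σ zᵢ(Kᵢ−1)/(1+ψ(Kᵢ−1)) = 0.
g(0) = ΣzᵢKᵢ − 1 = 0.440 and g(1) = 1 − Σzᵢ/Kᵢ = -0.471, so a root lies in (0, 1).
Newton iteration, ψ⁰ = 0.53:
  ψ = 0.530: g = -0.0957, g' = -0.695 → ψ = 0.392
  ψ = 0.392: g = 0.0029, g' = -0.751 → ψ = 0.396
Converged at ψ = 0.396.
Compositions from xᵢ = zᵢ/(1+ψ(Kᵢ−1)), yᵢ = Kᵢxᵢ:
  acetaldehyde: x = 0.150, y = 0.511
  acetone: x = 0.129, y = 0.172
  n-heptane: x = 0.721, y = 0.317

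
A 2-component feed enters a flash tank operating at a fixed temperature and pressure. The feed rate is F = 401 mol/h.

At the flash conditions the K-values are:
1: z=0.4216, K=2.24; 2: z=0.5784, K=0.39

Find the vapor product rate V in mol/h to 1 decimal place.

V = 90.1 mol/h

Rachford–Rice: g(β) = Σ zᵢ(Kᵢ−1)/(1+β(Kᵢ−1)) = 0.
g(0) = ΣzᵢKᵢ − 1 = 0.1700 and g(1) = 1 − Σzᵢ/Kᵢ = -0.6713, so a root lies in (0, 1).
Binary case is linear: z₁(K₁−1)(1+β(K₂−1)) + z₂(K₂−1)(1+β(K₁−1)) = 0
⇒ β = [z₁(K₁−1)+z₂(K₂−1)] / [−(K₁−1)(K₂−1)] = 0.16996/0.75640 = 0.2247
Then V = β·F = 0.2247·401 = 90.1 mol/h and L = F − V = 310.9 mol/h.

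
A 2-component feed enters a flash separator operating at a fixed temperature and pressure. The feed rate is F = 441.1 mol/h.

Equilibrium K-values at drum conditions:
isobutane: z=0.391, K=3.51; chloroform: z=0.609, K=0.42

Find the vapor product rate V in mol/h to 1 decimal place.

Material balance + equilibrium reduce to Σ zᵢ(Kᵢ−1)/(1+β(Kᵢ−1)) = 0.
Check two-phase: ΣzᵢKᵢ = 1.628 > 1 and Σzᵢ/Kᵢ = 1.561 > 1, so g(0) = 0.628 > 0 and g(1) = -0.561 < 0.
Newton iteration, β⁰ = 0.5:
  β = 0.500: g = -0.0623, g' = -0.891 → β = 0.430
  β = 0.430: g = 0.0013, g' = -0.933 → β = 0.432
Converged at β = 0.432.
Then V = β·F = 0.4315·441.1 = 190.3 mol/h and L = F − V = 250.8 mol/h.

V = 190.3 mol/h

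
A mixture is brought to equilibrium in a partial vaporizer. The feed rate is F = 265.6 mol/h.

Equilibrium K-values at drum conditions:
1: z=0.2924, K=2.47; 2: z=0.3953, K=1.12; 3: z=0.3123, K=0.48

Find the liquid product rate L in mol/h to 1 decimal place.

L = 79.5 mol/h

Let ψ = V/F and solve Σ zᵢ(Kᵢ−1)/(1+ψ(Kᵢ−1)) = 0.
g(0) = ΣzᵢKᵢ − 1 = 0.3149 and g(1) = 1 − Σzᵢ/Kᵢ = -0.1220, so a root lies in (0, 1).
Newton iteration, ψ⁰ = 0.5:
  ψ = 0.5000: g = 0.07304, g' = -0.3692 → ψ = 0.6978
  ψ = 0.6978: g = 0.00106, g' = -0.3668 → ψ = 0.7007
Converged at ψ = 0.7007.
Then V = ψ·F = 0.7007·265.6 = 186.1 mol/h and L = F − V = 79.5 mol/h.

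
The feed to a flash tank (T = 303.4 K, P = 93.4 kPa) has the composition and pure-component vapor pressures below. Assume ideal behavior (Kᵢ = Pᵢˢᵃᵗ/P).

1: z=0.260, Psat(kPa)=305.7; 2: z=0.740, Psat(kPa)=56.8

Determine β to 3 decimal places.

Raoult's law: Kᵢ = Pᵢˢᵃᵗ/P = Pᵢˢᵃᵗ/93.4.
  K_1 = 305.7/93.4 = 3.27302, K_2 = 56.8/93.4 = 0.60814
Let β = V/F and solve Σ zᵢ(Kᵢ−1)/(1+β(Kᵢ−1)) = 0.
Check two-phase: ΣzᵢKᵢ = 1.301 > 1 and Σzᵢ/Kᵢ = 1.296 > 1, so g(0) = 0.301 > 0 and g(1) = -0.296 < 0.
Newton iteration, β⁰ = 0.65:
  β = 0.650: g = -0.1505, g' = -0.423 → β = 0.294
  β = 0.294: g = 0.0262, g' = -0.627 → β = 0.336
  β = 0.336: g = 0.0010, g' = -0.582 → β = 0.338
Converged at β = 0.338.

β = 0.338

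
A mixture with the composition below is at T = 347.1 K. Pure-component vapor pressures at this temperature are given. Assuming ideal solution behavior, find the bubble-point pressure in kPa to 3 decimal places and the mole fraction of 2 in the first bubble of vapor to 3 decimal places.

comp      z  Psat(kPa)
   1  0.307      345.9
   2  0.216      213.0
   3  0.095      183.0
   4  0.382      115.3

At the bubble point ψ → 0, so ΣzᵢKᵢ = 1 with Kᵢ = Pᵢˢᵃᵗ/P ⇒ P = ΣzᵢPᵢˢᵃᵗ.
P = 0.307·345.9 + 0.216·213.0 + 0.095·183.0 + 0.382·115.3 = 213.629 kPa
yᵢ = zᵢPᵢˢᵃᵗ/P ⇒ y_2 = 0.216·213.0/213.629 = 0.215

Pbub = 213.629 kPa, y_2 = 0.215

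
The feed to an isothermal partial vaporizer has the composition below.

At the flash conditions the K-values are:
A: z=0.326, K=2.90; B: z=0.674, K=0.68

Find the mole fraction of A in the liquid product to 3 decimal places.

x_A = 0.144

Material balance + equilibrium reduce to Σ zᵢ(Kᵢ−1)/(1+ψ(Kᵢ−1)) = 0.
g(0) = ΣzᵢKᵢ − 1 = 0.404 and g(1) = 1 − Σzᵢ/Kᵢ = -0.104, so a root lies in (0, 1).
Binary case is linear: z₁(K₁−1)(1+ψ(K₂−1)) + z₂(K₂−1)(1+ψ(K₁−1)) = 0
⇒ ψ = [z₁(K₁−1)+z₂(K₂−1)] / [−(K₁−1)(K₂−1)] = 0.4037/0.6080 = 0.664
Compositions from xᵢ = zᵢ/(1+ψ(Kᵢ−1)), yᵢ = Kᵢxᵢ:
  A: x = 0.144, y = 0.418
  B: x = 0.856, y = 0.582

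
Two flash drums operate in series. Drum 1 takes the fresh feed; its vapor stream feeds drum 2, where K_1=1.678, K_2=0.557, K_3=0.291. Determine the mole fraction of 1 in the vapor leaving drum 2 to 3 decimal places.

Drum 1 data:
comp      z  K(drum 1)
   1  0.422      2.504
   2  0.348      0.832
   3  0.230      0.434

Drum 1:
Newton iteration, ψ₁⁰ = 0.37:
  ψ₁ = 0.370: g = 0.1808, g' = -0.523 → ψ₁ = 0.716
  ψ₁ = 0.716: g = 0.0204, g' = -0.442 → ψ₁ = 0.762
Converged at ψ₁ = 0.762.
Drum-1 compositions:
  1: x = 0.197, y = 0.493
  2: x = 0.399, y = 0.332
  3: x = 0.404, y = 0.175
Drum-2 feed = drum-1 vapor: z₂ = (0.4925, 0.3320, 0.1754).
Drum 2:
Let ψ₂ = V/F and solve Σ zᵢ(Kᵢ−1)/(1+ψ₂(Kᵢ−1)) = 0.
Feasibility: ΣzᵢKᵢ = 1.062, Σzᵢ/Kᵢ = 1.492 — both > 1, two phases present.
Iterate (Newton) starting at ψ₂ = 0.5:
  ψ₂ = 0.500: g = -0.1322, g' = -0.445 → ψ₂ = 0.203
  ψ₂ = 0.203: g = -0.0134, g' = -0.374 → ψ₂ = 0.167
Converged at ψ₂ = 0.167.
  1: x = 0.442, y = 0.742
  2: x = 0.359, y = 0.200
  3: x = 0.199, y = 0.058

y_1 (drum 2) = 0.742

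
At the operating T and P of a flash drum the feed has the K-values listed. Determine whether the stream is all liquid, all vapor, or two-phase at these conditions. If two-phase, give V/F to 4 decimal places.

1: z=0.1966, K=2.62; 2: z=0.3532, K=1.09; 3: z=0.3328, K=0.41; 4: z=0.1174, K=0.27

two-phase, V/F = 0.1077

ΣzᵢKᵢ = 1.0682; Σzᵢ/Kᵢ = 1.6456.
Both exceed 1, so a two-phase solution exists.
Rachford–Rice: g(ψ) = Σ zᵢ(Kᵢ−1)/(1+ψ(Kᵢ−1)) = 0.
Iterate (Newton) starting at ψ = 0.5:
  ψ = 0.5000: g = -0.20710, g' = -0.5483 → ψ = 0.1223
  ψ = 0.1223: g = -0.00847, g' = -0.5722 → ψ = 0.1075
  ψ = 0.1075: g = 0.00008, g' = -0.5828 → ψ = 0.1077
Converged at ψ = 0.1077.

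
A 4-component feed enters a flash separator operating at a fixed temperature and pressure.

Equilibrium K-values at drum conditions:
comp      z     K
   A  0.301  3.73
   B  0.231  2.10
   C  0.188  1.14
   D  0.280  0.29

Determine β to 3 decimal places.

β = 0.758

Rachford–Rice: g(β) = Σ zᵢ(Kᵢ−1)/(1+β(Kᵢ−1)) = 0.
Feasibility: ΣzᵢKᵢ = 1.903, Σzᵢ/Kᵢ = 1.321 — both > 1, two phases present.
Newton iteration, β⁰ = 0.5:
  β = 0.500: g = 0.2278, g' = -0.860 → β = 0.765
  β = 0.765: g = -0.0072, g' = -0.997 → β = 0.758
Converged at β = 0.758.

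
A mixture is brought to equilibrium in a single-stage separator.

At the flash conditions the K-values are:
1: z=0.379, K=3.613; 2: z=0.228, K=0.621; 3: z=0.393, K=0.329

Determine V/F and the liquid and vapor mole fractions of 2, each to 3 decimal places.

Rachford–Rice: g(V/F) = Σ zᵢ(Kᵢ−1)/(1+V/F(Kᵢ−1)) = 0.
Check two-phase: ΣzᵢKᵢ = 1.640 > 1 and Σzᵢ/Kᵢ = 1.667 > 1, so g(0) = 0.640 > 0 and g(1) = -0.667 < 0.
Newton iteration, V/F⁰ = 0.68:
  V/F = 0.680: g = -0.2448, g' = -0.994 → V/F = 0.434
  V/F = 0.434: g = -0.0111, g' = -0.968 → V/F = 0.422
Converged at V/F = 0.422.
Compositions from xᵢ = zᵢ/(1+V/F(Kᵢ−1)), yᵢ = Kᵢxᵢ:
  1: x = 0.180, y = 0.651
  2: x = 0.271, y = 0.169
  3: x = 0.548, y = 0.180

V/F = 0.422, x_2 = 0.271, y_2 = 0.169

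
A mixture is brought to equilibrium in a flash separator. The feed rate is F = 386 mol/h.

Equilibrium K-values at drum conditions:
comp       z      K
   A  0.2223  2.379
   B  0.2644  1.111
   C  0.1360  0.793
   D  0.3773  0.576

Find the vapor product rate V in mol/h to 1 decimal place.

V = 157.6 mol/h

Iterate (Newton) starting at V/F = 0.68:
  V/F = 0.6800: g = -0.07206, g' = -0.2572 → V/F = 0.3999
  V/F = 0.3999: g = 0.00237, g' = -0.2839 → V/F = 0.4082
Converged at V/F = 0.4082.
Then V = V/F·F = 0.4082·386 = 157.6 mol/h and L = F − V = 228.4 mol/h.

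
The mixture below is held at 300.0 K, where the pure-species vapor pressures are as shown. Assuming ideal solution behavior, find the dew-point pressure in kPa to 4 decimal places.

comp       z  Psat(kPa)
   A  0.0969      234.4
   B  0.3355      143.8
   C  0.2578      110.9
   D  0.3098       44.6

At the dew point ψ → 1, so Σzᵢ/Kᵢ = 1 with Kᵢ = Pᵢˢᵃᵗ/P ⇒ 1/P = Σzᵢ/Pᵢˢᵃᵗ.
1/P = 0.0969/234.4 + 0.3355/143.8 + 0.2578/110.9 + 0.3098/44.6 = 0.0120173 ⇒ P = 83.2133 kPa

Pdew = 83.2133 kPa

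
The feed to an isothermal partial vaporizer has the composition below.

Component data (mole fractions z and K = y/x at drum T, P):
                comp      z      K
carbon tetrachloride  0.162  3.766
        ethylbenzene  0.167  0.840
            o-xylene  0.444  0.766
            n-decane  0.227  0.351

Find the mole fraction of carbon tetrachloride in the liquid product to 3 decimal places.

Rachford–Rice: g(V/F) = Σ zᵢ(Kᵢ−1)/(1+V/F(Kᵢ−1)) = 0.
Check two-phase: ΣzᵢKᵢ = 1.170 > 1 and Σzᵢ/Kᵢ = 1.468 > 1, so g(0) = 0.170 > 0 and g(1) = -0.468 < 0.
Newton iteration, V/F⁰ = 0.5:
  V/F = 0.500: g = -0.1768, g' = -0.464 → V/F = 0.119
  V/F = 0.119: g = 0.0433, g' = -0.844 → V/F = 0.170
  V/F = 0.170: g = 0.0032, g' = -0.724 → V/F = 0.175
Converged at V/F = 0.175.
Compositions from xᵢ = zᵢ/(1+V/F(Kᵢ−1)), yᵢ = Kᵢxᵢ:
  carbon tetrachloride: x = 0.109, y = 0.411
  ethylbenzene: x = 0.172, y = 0.144
  o-xylene: x = 0.463, y = 0.355
  n-decane: x = 0.256, y = 0.090

x_carbon tetrachloride = 0.109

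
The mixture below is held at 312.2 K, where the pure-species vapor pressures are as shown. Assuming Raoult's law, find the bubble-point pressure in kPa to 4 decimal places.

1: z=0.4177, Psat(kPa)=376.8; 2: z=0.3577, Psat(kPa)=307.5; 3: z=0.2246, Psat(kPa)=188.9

Pbub = 309.8091 kPa

At the bubble point ψ → 0, so ΣzᵢKᵢ = 1 with Kᵢ = Pᵢˢᵃᵗ/P ⇒ P = ΣzᵢPᵢˢᵃᵗ.
P = 0.4177·376.8 + 0.3577·307.5 + 0.2246·188.9 = 309.8091 kPa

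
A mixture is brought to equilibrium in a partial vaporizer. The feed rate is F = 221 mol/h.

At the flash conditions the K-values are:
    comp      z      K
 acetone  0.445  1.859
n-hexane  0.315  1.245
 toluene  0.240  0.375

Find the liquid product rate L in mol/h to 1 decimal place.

Rachford–Rice: g(ψ) = Σ zᵢ(Kᵢ−1)/(1+ψ(Kᵢ−1)) = 0.
Feasibility: ΣzᵢKᵢ = 1.309, Σzᵢ/Kᵢ = 1.132 — both > 1, two phases present.
Newton–Raphson from ψ = 0.64:
  ψ = 0.640: g = 0.0634, g' = -0.411 → ψ = 0.794
  ψ = 0.794: g = -0.0059, g' = -0.499 → ψ = 0.782
Converged at ψ = 0.782.
Then V = ψ·F = 0.7821·221 = 172.8 mol/h and L = F − V = 48.2 mol/h.

L = 48.2 mol/h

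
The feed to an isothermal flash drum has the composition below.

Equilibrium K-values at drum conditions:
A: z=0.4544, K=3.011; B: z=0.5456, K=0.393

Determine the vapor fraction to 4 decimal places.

Rachford–Rice: g(ψ) = Σ zᵢ(Kᵢ−1)/(1+ψ(Kᵢ−1)) = 0.
g(0) = ΣzᵢKᵢ − 1 = 0.5826 and g(1) = 1 − Σzᵢ/Kᵢ = -0.5392, so a root lies in (0, 1).
Binary case is linear: z₁(K₁−1)(1+ψ(K₂−1)) + z₂(K₂−1)(1+ψ(K₁−1)) = 0
⇒ ψ = [z₁(K₁−1)+z₂(K₂−1)] / [−(K₁−1)(K₂−1)] = 0.58262/1.22068 = 0.4773

ψ = 0.4773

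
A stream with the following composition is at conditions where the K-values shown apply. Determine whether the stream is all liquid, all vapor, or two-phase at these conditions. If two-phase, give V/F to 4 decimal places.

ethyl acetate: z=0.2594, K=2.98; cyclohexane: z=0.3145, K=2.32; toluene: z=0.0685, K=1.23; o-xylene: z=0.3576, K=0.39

ΣzᵢKᵢ = 1.7264; Σzᵢ/Kᵢ = 1.1952.
Both exceed 1, so a two-phase solution exists.
Let ψ = V/F and solve Σ zᵢ(Kᵢ−1)/(1+ψ(Kᵢ−1)) = 0.
Iterate (Newton) starting at ψ = 0.5:
  ψ = 0.5000: g = 0.20845, g' = -0.7341 → ψ = 0.7840
  ψ = 0.7840: g = 0.00054, g' = -0.7798 → ψ = 0.7847
Converged at ψ = 0.7847.

two-phase, V/F = 0.7847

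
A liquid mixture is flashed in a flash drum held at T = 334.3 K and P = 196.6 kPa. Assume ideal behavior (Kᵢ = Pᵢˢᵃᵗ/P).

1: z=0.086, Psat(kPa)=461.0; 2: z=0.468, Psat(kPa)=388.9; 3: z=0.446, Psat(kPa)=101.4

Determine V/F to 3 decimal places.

Raoult's law: Kᵢ = Pᵢˢᵃᵗ/P = Pᵢˢᵃᵗ/196.6.
  K_1 = 461.0/196.6 = 2.34486, K_2 = 388.9/196.6 = 1.97813, K_3 = 101.4/196.6 = 0.51577
Material balance + equilibrium reduce to Σ zᵢ(Kᵢ−1)/(1+V/F(Kᵢ−1)) = 0.
g(0) = ΣzᵢKᵢ − 1 = 0.357 and g(1) = 1 − Σzᵢ/Kᵢ = -0.138, so a root lies in (0, 1).
Iterate (Newton) starting at V/F = 0.33:
  V/F = 0.330: g = 0.1691, g' = -0.479 → V/F = 0.683
  V/F = 0.683: g = 0.0119, g' = -0.437 → V/F = 0.711
  V/F = 0.711: g = -0.0000, g' = -0.440 → V/F = 0.710
Converged at V/F = 0.710.

V/F = 0.710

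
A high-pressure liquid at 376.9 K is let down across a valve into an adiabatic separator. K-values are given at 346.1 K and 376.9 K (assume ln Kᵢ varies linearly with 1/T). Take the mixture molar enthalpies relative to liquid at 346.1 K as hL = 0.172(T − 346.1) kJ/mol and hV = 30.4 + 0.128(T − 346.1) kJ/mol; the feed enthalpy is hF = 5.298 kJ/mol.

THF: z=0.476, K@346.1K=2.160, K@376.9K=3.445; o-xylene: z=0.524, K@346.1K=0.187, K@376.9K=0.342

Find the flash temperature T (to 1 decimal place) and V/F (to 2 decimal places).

Adiabatic flash: solve Rachford–Rice at each trial T, then check hF = ψ·hV(T) + (1−ψ)·hL(T).
  T = 346.1 K: K = (2.160, 0.187), RR gives ψ = 0.134, H_out = 4.066 kJ/mol
  T = 376.9 K: K = (3.445, 0.342), RR gives ψ = 0.509, H_out = 20.084 kJ/mol
  T = 361.5 K: K = (2.755, 0.256), RR gives ψ = 0.341, H_out = 12.795 kJ/mol
  T = 353.8 K: K = (2.446, 0.220), RR gives ψ = 0.248, H_out = 8.766 kJ/mol
  T = 350.0 K: K = (2.302, 0.203), RR gives ψ = 0.195, H_out = 6.559 kJ/mol
  T = 348.1 K: K = (2.232, 0.195), RR gives ψ = 0.166, H_out = 5.378 kJ/mol
Linear interpolation between T = 346.1 (H_out = 4.066) and T = 348.1 (H_out = 5.378) on hF = 5.298 gives T ≈ 348.0 K, at which ψ = 0.16.

T = 348.0 K, V/F = 0.16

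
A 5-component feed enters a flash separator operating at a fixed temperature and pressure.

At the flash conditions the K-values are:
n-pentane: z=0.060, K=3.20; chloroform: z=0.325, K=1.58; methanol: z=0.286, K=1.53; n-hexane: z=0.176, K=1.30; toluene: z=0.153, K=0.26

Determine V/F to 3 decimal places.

Newton iteration, V/F⁰ = 0.63:
  V/F = 0.630: g = 0.1393, g' = -0.460 → V/F = 0.933
  V/F = 0.933: g = -0.0573, g' = -0.996 → V/F = 0.875
  V/F = 0.875: g = -0.0059, g' = -0.805 → V/F = 0.868
Converged at V/F = 0.868.

V/F = 0.868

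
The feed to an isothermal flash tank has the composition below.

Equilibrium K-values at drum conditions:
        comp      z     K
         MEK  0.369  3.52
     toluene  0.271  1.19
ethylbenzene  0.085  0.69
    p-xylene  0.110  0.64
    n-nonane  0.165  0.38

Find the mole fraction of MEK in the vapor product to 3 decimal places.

Newton iteration, ψ⁰ = 0.47:
  ψ = 0.470: g = 0.2501, g' = -0.658 → ψ = 0.850
  ψ = 0.850: g = 0.0310, g' = -0.573 → ψ = 0.904
  ψ = 0.904: g = -0.0007, g' = -0.601 → ψ = 0.903
Converged at ψ = 0.903.
Compositions from xᵢ = zᵢ/(1+ψ(Kᵢ−1)), yᵢ = Kᵢxᵢ:
  MEK: x = 0.113, y = 0.396
  toluene: x = 0.231, y = 0.275
  ethylbenzene: x = 0.118, y = 0.081
  p-xylene: x = 0.163, y = 0.104
  n-nonane: x = 0.375, y = 0.143

y_MEK = 0.396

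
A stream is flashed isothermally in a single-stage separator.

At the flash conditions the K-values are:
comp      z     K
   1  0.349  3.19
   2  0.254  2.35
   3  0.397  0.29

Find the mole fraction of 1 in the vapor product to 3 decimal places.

y_1 = 0.469

Material balance + equilibrium reduce to Σ zᵢ(Kᵢ−1)/(1+ψ(Kᵢ−1)) = 0.
Check two-phase: ΣzᵢKᵢ = 1.825 > 1 and Σzᵢ/Kᵢ = 1.586 > 1, so g(0) = 0.825 > 0 and g(1) = -0.586 < 0.
Newton iteration, ψ⁰ = 0.5:
  ψ = 0.500: g = 0.1325, g' = -1.027 → ψ = 0.629
  ψ = 0.629: g = -0.0024, g' = -1.085 → ψ = 0.627
Converged at ψ = 0.627.
Compositions from xᵢ = zᵢ/(1+ψ(Kᵢ−1)), yᵢ = Kᵢxᵢ:
  1: x = 0.147, y = 0.469
  2: x = 0.138, y = 0.323
  3: x = 0.715, y = 0.207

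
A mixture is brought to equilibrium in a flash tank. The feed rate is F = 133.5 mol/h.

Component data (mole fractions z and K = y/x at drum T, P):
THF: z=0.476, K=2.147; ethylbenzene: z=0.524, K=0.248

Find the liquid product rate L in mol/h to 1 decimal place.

Binary case is linear: z₁(K₁−1)(1+ψ(K₂−1)) + z₂(K₂−1)(1+ψ(K₁−1)) = 0
⇒ ψ = [z₁(K₁−1)+z₂(K₂−1)] / [−(K₁−1)(K₂−1)] = 0.1519/0.8625 = 0.176
Then V = ψ·F = 0.1761·133.5 = 23.5 mol/h and L = F − V = 110.0 mol/h.

L = 110.0 mol/h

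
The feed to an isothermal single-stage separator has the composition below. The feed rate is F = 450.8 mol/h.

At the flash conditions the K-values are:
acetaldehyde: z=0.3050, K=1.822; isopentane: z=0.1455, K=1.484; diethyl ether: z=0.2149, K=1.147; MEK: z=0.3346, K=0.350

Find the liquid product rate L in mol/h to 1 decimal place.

Let ψ = V/F and solve Σ zᵢ(Kᵢ−1)/(1+ψ(Kᵢ−1)) = 0.
Check two-phase: ΣzᵢKᵢ = 1.1352 > 1 and Σzᵢ/Kᵢ = 1.4088 > 1, so g(0) = 0.1352 > 0 and g(1) = -0.4088 < 0.
Newton–Raphson from ψ = 0.5:
  ψ = 0.5000: g = -0.05840, g' = -0.4399 → ψ = 0.3673
  ψ = 0.3673: g = -0.00335, g' = -0.3943 → ψ = 0.3588
  ψ = 0.3588: g = -0.00001, g' = -0.3923 → ψ = 0.3587
Converged at ψ = 0.3587.
Then V = ψ·F = 0.3587·450.8 = 161.7 mol/h and L = F − V = 289.1 mol/h.

L = 289.1 mol/h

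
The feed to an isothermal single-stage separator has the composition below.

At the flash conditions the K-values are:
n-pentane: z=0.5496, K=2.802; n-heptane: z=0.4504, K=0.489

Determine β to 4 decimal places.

Let β = V/F and solve Σ zᵢ(Kᵢ−1)/(1+β(Kᵢ−1)) = 0.
Check two-phase: ΣzᵢKᵢ = 1.7602 > 1 and Σzᵢ/Kᵢ = 1.1172 > 1, so g(0) = 0.7602 > 0 and g(1) = -0.1172 < 0.
Binary case is linear: z₁(K₁−1)(1+β(K₂−1)) + z₂(K₂−1)(1+β(K₁−1)) = 0
⇒ β = [z₁(K₁−1)+z₂(K₂−1)] / [−(K₁−1)(K₂−1)] = 0.76022/0.92082 = 0.8256

β = 0.8256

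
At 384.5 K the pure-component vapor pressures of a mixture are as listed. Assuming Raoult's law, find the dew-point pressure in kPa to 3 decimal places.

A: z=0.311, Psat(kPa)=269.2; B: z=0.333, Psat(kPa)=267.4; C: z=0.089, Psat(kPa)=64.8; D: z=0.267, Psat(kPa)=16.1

Pdew = 49.121 kPa

At the dew point ψ → 1, so Σzᵢ/Kᵢ = 1 with Kᵢ = Pᵢˢᵃᵗ/P ⇒ 1/P = Σzᵢ/Pᵢˢᵃᵗ.
1/P = 0.311/269.2 + 0.333/267.4 + 0.089/64.8 + 0.267/16.1 = 0.020358 ⇒ P = 49.121 kPa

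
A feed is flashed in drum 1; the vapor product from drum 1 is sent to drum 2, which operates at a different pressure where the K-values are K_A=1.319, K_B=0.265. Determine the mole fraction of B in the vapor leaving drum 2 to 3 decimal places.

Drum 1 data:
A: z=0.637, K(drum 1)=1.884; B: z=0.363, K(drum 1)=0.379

y_B (drum 2) = 0.080

Drum 1:
Material balance + equilibrium reduce to Σ zᵢ(Kᵢ−1)/(1+ψ₁(Kᵢ−1)) = 0.
Feasibility: ΣzᵢKᵢ = 1.338, Σzᵢ/Kᵢ = 1.296 — both > 1, two phases present.
Binary case is linear: z₁(K₁−1)(1+ψ₁(K₂−1)) + z₂(K₂−1)(1+ψ₁(K₁−1)) = 0
⇒ ψ₁ = [z₁(K₁−1)+z₂(K₂−1)] / [−(K₁−1)(K₂−1)] = 0.3377/0.5490 = 0.615
Drum-1 compositions:
  A: x = 0.413, y = 0.777
  B: x = 0.587, y = 0.223
Drum-2 feed = drum-1 vapor: z₂ = (0.7774, 0.2226).
Drum 2:
Material balance + equilibrium reduce to Σ zᵢ(Kᵢ−1)/(1+ψ₂(Kᵢ−1)) = 0.
g(0) = ΣzᵢKᵢ − 1 = 0.084 and g(1) = 1 − Σzᵢ/Kᵢ = -0.429, so a root lies in (0, 1).
Binary case is linear: z₁(K₁−1)(1+ψ₂(K₂−1)) + z₂(K₂−1)(1+ψ₂(K₁−1)) = 0
⇒ ψ₂ = [z₁(K₁−1)+z₂(K₂−1)] / [−(K₁−1)(K₂−1)] = 0.0844/0.2345 = 0.360
  A: x = 0.697, y = 0.920
  B: x = 0.303, y = 0.080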